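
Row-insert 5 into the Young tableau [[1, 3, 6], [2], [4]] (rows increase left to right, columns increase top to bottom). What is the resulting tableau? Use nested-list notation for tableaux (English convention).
[[1, 3, 5], [2, 6], [4]]

In row 1, 5 replaces 6 (the leftmost entry greater than 5); 6 is bumped to row 2. 6 is appended to row 2. The new tableau is [[1, 3, 5], [2, 6], [4]].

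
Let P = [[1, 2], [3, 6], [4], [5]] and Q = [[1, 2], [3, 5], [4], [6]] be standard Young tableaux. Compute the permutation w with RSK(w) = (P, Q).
Reverse the RSK construction: for i from n down to 1, find the cell of Q containing i, remove the entry at that cell from P, and reverse-bump it up through P; the value ejected from row 1 is w(i).

Step i=6: Q has 6 at row 4, column 1; remove 5 from row 4 of P and reverse-bump: 5 enters row 3 and ejects 4; 4 enters row 2 and ejects 3; 3 enters row 1 and ejects 2. So w(6) = 2. P is now [[1, 3], [4, 6], [5]].
Step i=5: Q has 5 at row 2, column 2; remove 6 from row 2 of P and reverse-bump: 6 enters row 1 and ejects 3. So w(5) = 3. P is now [[1, 6], [4], [5]].
Step i=4: Q has 4 at row 3, column 1; remove 5 from row 3 of P and reverse-bump: 5 enters row 2 and ejects 4; 4 enters row 1 and ejects 1. So w(4) = 1. P is now [[4, 6], [5]].
Step i=3: Q has 3 at row 2, column 1; remove 5 from row 2 of P and reverse-bump: 5 enters row 1 and ejects 4. So w(3) = 4. P is now [[5, 6]].
Step i=2: Q has 2 at row 1, column 2; remove that cell from P, ejecting 6. So w(2) = 6. P is now [[5]].
Step i=1: Q has 1 at row 1, column 1; remove that cell from P, ejecting 5. So w(1) = 5. P is now [].

So w = 5 6 4 1 3 2.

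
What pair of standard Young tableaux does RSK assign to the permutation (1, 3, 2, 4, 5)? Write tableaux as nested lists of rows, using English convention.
Insert each entry of the permutation into P by Schensted row insertion, recording in Q the position of each new cell.

Insert 1: appended to row 1. P = [[1]], Q = [[1]].
Insert 3: appended to row 1. P = [[1, 3]], Q = [[1, 2]].
Insert 2: 2 bumps 3 from row 1; 3 starts row 2. P = [[1, 2], [3]], Q = [[1, 2], [3]].
Insert 4: appended to row 1. P = [[1, 2, 4], [3]], Q = [[1, 2, 4], [3]].
Insert 5: appended to row 1. P = [[1, 2, 4, 5], [3]], Q = [[1, 2, 4, 5], [3]].

So P = [[1, 2, 4, 5], [3]], Q = [[1, 2, 4, 5], [3]].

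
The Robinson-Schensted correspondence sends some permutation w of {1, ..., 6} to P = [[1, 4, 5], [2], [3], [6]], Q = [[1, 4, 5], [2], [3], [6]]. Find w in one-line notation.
6 3 2 4 5 1

Reverse RSK: for i = n, n-1, ..., 1, locate i in Q, remove the corresponding corner cell from P, and reverse-bump its entry up through P; the value ejected from row 1 is w(i).

So w = 6 3 2 4 5 1.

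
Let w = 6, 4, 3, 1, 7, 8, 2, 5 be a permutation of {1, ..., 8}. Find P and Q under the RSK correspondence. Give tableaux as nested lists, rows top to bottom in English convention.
Insert each entry of the permutation into P by Schensted row insertion, recording in Q the position of each new cell.

Insert 6: appended to row 1. P = [[6]].
Insert 4: 4 bumps 6 from row 1; 6 starts row 2. P = [[4], [6]].
Insert 3: 3 bumps 4 from row 1; 4 bumps 6 from row 2; 6 starts row 3. P = [[3], [4], [6]].
Insert 1: 1 bumps 3 from row 1; 3 bumps 4 from row 2; 4 bumps 6 from row 3; 6 starts row 4. P = [[1], [3], [4], [6]].
Insert 7: appended to row 1. P = [[1, 7], [3], [4], [6]].
Insert 8: appended to row 1. P = [[1, 7, 8], [3], [4], [6]].
Insert 2: 2 bumps 7 from row 1; 7 appends to row 2. P = [[1, 2, 8], [3, 7], [4], [6]].
Insert 5: 5 bumps 8 from row 1; 8 appends to row 2. P = [[1, 2, 5], [3, 7, 8], [4], [6]].

So P = [[1, 2, 5], [3, 7, 8], [4], [6]], Q = [[1, 5, 6], [2, 7, 8], [3], [4]].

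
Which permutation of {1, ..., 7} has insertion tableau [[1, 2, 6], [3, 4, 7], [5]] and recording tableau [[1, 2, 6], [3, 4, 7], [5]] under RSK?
3 5 1 4 2 7 6

Reverse RSK: for i = n, n-1, ..., 1, locate i in Q, remove the corresponding corner cell from P, and reverse-bump its entry up through P; the value ejected from row 1 is w(i).

So w = 3 5 1 4 2 7 6.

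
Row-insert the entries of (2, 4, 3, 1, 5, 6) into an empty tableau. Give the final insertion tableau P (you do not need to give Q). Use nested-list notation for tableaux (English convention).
Insert 2: appended to row 1. P = [[2]].
Insert 4: appended to row 1. P = [[2, 4]].
Insert 3: 3 bumps 4 from row 1; 4 starts row 2. P = [[2, 3], [4]].
Insert 1: 1 bumps 2 from row 1; 2 bumps 4 from row 2; 4 starts row 3. P = [[1, 3], [2], [4]].
Insert 5: appended to row 1. P = [[1, 3, 5], [2], [4]].
Insert 6: appended to row 1. P = [[1, 3, 5, 6], [2], [4]].

So P = [[1, 3, 5, 6], [2], [4]].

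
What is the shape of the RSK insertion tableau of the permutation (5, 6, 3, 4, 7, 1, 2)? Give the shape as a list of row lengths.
[3, 2, 2]

Row-insert each entry into an empty tableau.

After inserting 5: P = [[5]].
After inserting 6: P = [[5, 6]].
After inserting 3: P = [[3, 6], [5]].
After inserting 4: P = [[3, 4], [5, 6]].
After inserting 7: P = [[3, 4, 7], [5, 6]].
After inserting 1: P = [[1, 4, 7], [3, 6], [5]].
After inserting 2: P = [[1, 2, 7], [3, 4], [5, 6]].

The final insertion tableau P = [[1, 2, 7], [3, 4], [5, 6]] has shape [3, 2, 2].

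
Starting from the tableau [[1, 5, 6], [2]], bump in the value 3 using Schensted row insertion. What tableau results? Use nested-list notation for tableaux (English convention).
In row 1, 3 replaces 5 (the leftmost entry greater than 3); 5 is bumped to row 2. 5 is appended to row 2. The new tableau is [[1, 3, 6], [2, 5]].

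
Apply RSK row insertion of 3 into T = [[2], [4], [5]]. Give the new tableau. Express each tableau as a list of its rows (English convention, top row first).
3 is larger than every entry of row 1, so it is appended to row 1. The new tableau is [[2, 3], [4], [5]].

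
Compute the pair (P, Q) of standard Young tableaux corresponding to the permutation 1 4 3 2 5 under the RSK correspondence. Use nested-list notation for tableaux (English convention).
P = [[1, 2, 5], [3], [4]], Q = [[1, 2, 5], [3], [4]]

Insert each entry of the permutation into P by Schensted row insertion, recording in Q the position of each new cell.

Insert 1: appended to row 1. P = [[1]].
Insert 4: appended to row 1. P = [[1, 4]].
Insert 3: 3 bumps 4 from row 1; 4 starts row 2. P = [[1, 3], [4]].
Insert 2: 2 bumps 3 from row 1; 3 bumps 4 from row 2; 4 starts row 3. P = [[1, 2], [3], [4]].
Insert 5: appended to row 1. P = [[1, 2, 5], [3], [4]].

So P = [[1, 2, 5], [3], [4]], Q = [[1, 2, 5], [3], [4]].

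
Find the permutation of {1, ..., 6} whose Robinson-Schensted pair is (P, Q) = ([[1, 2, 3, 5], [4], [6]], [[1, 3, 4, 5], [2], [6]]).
6 1 2 4 5 3

Reverse the RSK construction: for i from n down to 1, find the cell of Q containing i, remove the entry at that cell from P, and reverse-bump it up through P; the value ejected from row 1 is w(i).

Step i=6: Q has 6 at row 3, column 1; remove 6 from row 3 of P and reverse-bump: 6 enters row 2 and ejects 4; 4 enters row 1 and ejects 3. So w(6) = 3. P is now [[1, 2, 4, 5], [6]].
Step i=5: Q has 5 at row 1, column 4; remove that cell from P, ejecting 5. So w(5) = 5. P is now [[1, 2, 4], [6]].
Step i=4: Q has 4 at row 1, column 3; remove that cell from P, ejecting 4. So w(4) = 4. P is now [[1, 2], [6]].
Step i=3: Q has 3 at row 1, column 2; remove that cell from P, ejecting 2. So w(3) = 2. P is now [[1], [6]].
Step i=2: Q has 2 at row 2, column 1; remove 6 from row 2 of P and reverse-bump: 6 enters row 1 and ejects 1. So w(2) = 1. P is now [[6]].
Step i=1: Q has 1 at row 1, column 1; remove that cell from P, ejecting 6. So w(1) = 6. P is now [].

So w = 6 1 2 4 5 3.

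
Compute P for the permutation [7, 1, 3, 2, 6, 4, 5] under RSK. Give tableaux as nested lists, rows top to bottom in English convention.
P = [[1, 2, 4, 5], [3, 6], [7]]

Insert 7: appended to row 1. P = [[7]].
Insert 1: 1 bumps 7 from row 1; 7 starts row 2. P = [[1], [7]].
Insert 3: appended to row 1. P = [[1, 3], [7]].
Insert 2: 2 bumps 3 from row 1; 3 bumps 7 from row 2; 7 starts row 3. P = [[1, 2], [3], [7]].
Insert 6: appended to row 1. P = [[1, 2, 6], [3], [7]].
Insert 4: 4 bumps 6 from row 1; 6 appends to row 2. P = [[1, 2, 4], [3, 6], [7]].
Insert 5: appended to row 1. P = [[1, 2, 4, 5], [3, 6], [7]].

So P = [[1, 2, 4, 5], [3, 6], [7]].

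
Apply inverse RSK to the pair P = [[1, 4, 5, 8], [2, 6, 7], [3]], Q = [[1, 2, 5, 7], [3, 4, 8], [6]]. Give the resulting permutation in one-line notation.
3 6 2 4 7 1 8 5

Reverse RSK: for i = n, n-1, ..., 1, locate i in Q, remove the corresponding corner cell from P, and reverse-bump its entry up through P; the value ejected from row 1 is w(i).

So w = 3 6 2 4 7 1 8 5.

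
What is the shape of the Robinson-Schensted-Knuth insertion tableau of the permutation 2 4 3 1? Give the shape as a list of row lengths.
Row-insert each entry into an empty tableau.

After inserting 2: P = [[2]].
After inserting 4: P = [[2, 4]].
After inserting 3: P = [[2, 3], [4]].
After inserting 1: P = [[1, 3], [2], [4]].

The final insertion tableau P = [[1, 3], [2], [4]] has shape [2, 1, 1].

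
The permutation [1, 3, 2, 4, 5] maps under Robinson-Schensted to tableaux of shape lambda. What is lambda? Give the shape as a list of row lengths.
[4, 1]

Row-insert each entry into an empty tableau.

After inserting 1: P = [[1]].
After inserting 3: P = [[1, 3]].
After inserting 2: P = [[1, 2], [3]].
After inserting 4: P = [[1, 2, 4], [3]].
After inserting 5: P = [[1, 2, 4, 5], [3]].

The final insertion tableau P = [[1, 2, 4, 5], [3]] has shape [4, 1].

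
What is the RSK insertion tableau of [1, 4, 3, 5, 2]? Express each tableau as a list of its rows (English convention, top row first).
Insert 1: appended to row 1. P = [[1]].
Insert 4: appended to row 1. P = [[1, 4]].
Insert 3: 3 bumps 4 from row 1; 4 starts row 2. P = [[1, 3], [4]].
Insert 5: appended to row 1. P = [[1, 3, 5], [4]].
Insert 2: 2 bumps 3 from row 1; 3 bumps 4 from row 2; 4 starts row 3. P = [[1, 2, 5], [3], [4]].

So P = [[1, 2, 5], [3], [4]].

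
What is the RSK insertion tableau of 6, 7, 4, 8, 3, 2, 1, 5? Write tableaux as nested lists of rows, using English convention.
After inserting 6: P = [[6]].
After inserting 7: P = [[6, 7]].
After inserting 4: P = [[4, 7], [6]].
After inserting 8: P = [[4, 7, 8], [6]].
After inserting 3: P = [[3, 7, 8], [4], [6]].
After inserting 2: P = [[2, 7, 8], [3], [4], [6]].
After inserting 1: P = [[1, 7, 8], [2], [3], [4], [6]].
After inserting 5: P = [[1, 5, 8], [2, 7], [3], [4], [6]].

So P = [[1, 5, 8], [2, 7], [3], [4], [6]].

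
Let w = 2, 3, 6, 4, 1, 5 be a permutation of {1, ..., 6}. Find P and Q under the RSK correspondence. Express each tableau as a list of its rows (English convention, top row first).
Insert each entry of the permutation into P by Schensted row insertion, recording in Q the position of each new cell.

Insert 2: appended to row 1. P = [[2]], Q = [[1]].
Insert 3: appended to row 1. P = [[2, 3]], Q = [[1, 2]].
Insert 6: appended to row 1. P = [[2, 3, 6]], Q = [[1, 2, 3]].
Insert 4: 4 bumps 6 from row 1; 6 starts row 2. P = [[2, 3, 4], [6]], Q = [[1, 2, 3], [4]].
Insert 1: 1 bumps 2 from row 1; 2 bumps 6 from row 2; 6 starts row 3. P = [[1, 3, 4], [2], [6]], Q = [[1, 2, 3], [4], [5]].
Insert 5: appended to row 1. P = [[1, 3, 4, 5], [2], [6]], Q = [[1, 2, 3, 6], [4], [5]].

So P = [[1, 3, 4, 5], [2], [6]], Q = [[1, 2, 3, 6], [4], [5]].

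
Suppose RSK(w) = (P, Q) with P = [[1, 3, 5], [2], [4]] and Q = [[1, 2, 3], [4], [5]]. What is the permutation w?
Reverse RSK: for i = n, n-1, ..., 1, locate i in Q, remove the corresponding corner cell from P, and reverse-bump its entry up through P; the value ejected from row 1 is w(i).

So w = 2 4 5 3 1.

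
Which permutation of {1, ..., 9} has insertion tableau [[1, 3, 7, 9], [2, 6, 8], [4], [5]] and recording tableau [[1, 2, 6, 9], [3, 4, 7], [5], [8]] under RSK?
Reverse RSK: for i = n, n-1, ..., 1, locate i in Q, remove the corresponding corner cell from P, and reverse-bump its entry up through P; the value ejected from row 1 is w(i).

So w = 5 6 2 4 3 8 7 1 9.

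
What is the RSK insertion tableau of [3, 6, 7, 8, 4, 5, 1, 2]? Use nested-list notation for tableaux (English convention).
Insert 3: appended to row 1. P = [[3]].
Insert 6: appended to row 1. P = [[3, 6]].
Insert 7: appended to row 1. P = [[3, 6, 7]].
Insert 8: appended to row 1. P = [[3, 6, 7, 8]].
Insert 4: 4 bumps 6 from row 1; 6 starts row 2. P = [[3, 4, 7, 8], [6]].
Insert 5: 5 bumps 7 from row 1; 7 appends to row 2. P = [[3, 4, 5, 8], [6, 7]].
Insert 1: 1 bumps 3 from row 1; 3 bumps 6 from row 2; 6 starts row 3. P = [[1, 4, 5, 8], [3, 7], [6]].
Insert 2: 2 bumps 4 from row 1; 4 bumps 7 from row 2; 7 appends to row 3. P = [[1, 2, 5, 8], [3, 4], [6, 7]].

So P = [[1, 2, 5, 8], [3, 4], [6, 7]].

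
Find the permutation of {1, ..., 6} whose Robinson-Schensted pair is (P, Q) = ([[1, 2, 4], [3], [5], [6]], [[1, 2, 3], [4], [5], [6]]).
1 3 6 5 4 2

Reverse RSK: for i = n, n-1, ..., 1, locate i in Q, remove the corresponding corner cell from P, and reverse-bump its entry up through P; the value ejected from row 1 is w(i).

So w = 1 3 6 5 4 2.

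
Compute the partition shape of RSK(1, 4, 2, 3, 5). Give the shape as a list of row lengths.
[4, 1]

Row-insert each entry into an empty tableau.

After inserting 1: P = [[1]].
After inserting 4: P = [[1, 4]].
After inserting 2: P = [[1, 2], [4]].
After inserting 3: P = [[1, 2, 3], [4]].
After inserting 5: P = [[1, 2, 3, 5], [4]].

The final insertion tableau P = [[1, 2, 3, 5], [4]] has shape [4, 1].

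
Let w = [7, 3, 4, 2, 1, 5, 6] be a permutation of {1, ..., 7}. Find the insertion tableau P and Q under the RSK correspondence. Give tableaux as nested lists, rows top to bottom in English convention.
Insert each entry of the permutation into P by Schensted row insertion, recording in Q the position of each new cell.

After inserting 7: P = [[7]].
After inserting 3: P = [[3], [7]].
After inserting 4: P = [[3, 4], [7]].
After inserting 2: P = [[2, 4], [3], [7]].
After inserting 1: P = [[1, 4], [2], [3], [7]].
After inserting 5: P = [[1, 4, 5], [2], [3], [7]].
After inserting 6: P = [[1, 4, 5, 6], [2], [3], [7]].

So P = [[1, 4, 5, 6], [2], [3], [7]], Q = [[1, 3, 6, 7], [2], [4], [5]].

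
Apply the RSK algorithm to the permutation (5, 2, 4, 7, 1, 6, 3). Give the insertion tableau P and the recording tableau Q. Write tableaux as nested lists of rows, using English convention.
Insert each entry of the permutation into P by Schensted row insertion, recording in Q the position of each new cell.

Insert 5: appended to row 1. P = [[5]].
Insert 2: 2 bumps 5 from row 1; 5 starts row 2. P = [[2], [5]].
Insert 4: appended to row 1. P = [[2, 4], [5]].
Insert 7: appended to row 1. P = [[2, 4, 7], [5]].
Insert 1: 1 bumps 2 from row 1; 2 bumps 5 from row 2; 5 starts row 3. P = [[1, 4, 7], [2], [5]].
Insert 6: 6 bumps 7 from row 1; 7 appends to row 2. P = [[1, 4, 6], [2, 7], [5]].
Insert 3: 3 bumps 4 from row 1; 4 bumps 7 from row 2; 7 appends to row 3. P = [[1, 3, 6], [2, 4], [5, 7]].

So P = [[1, 3, 6], [2, 4], [5, 7]], Q = [[1, 3, 4], [2, 6], [5, 7]].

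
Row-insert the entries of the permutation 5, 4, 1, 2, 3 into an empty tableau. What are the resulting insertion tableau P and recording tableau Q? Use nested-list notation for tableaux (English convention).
P = [[1, 2, 3], [4], [5]], Q = [[1, 4, 5], [2], [3]]

Insert each entry of the permutation into P by Schensted row insertion, recording in Q the position of each new cell.

Insert 5: appended to row 1. P = [[5]].
Insert 4: 4 bumps 5 from row 1; 5 starts row 2. P = [[4], [5]].
Insert 1: 1 bumps 4 from row 1; 4 bumps 5 from row 2; 5 starts row 3. P = [[1], [4], [5]].
Insert 2: appended to row 1. P = [[1, 2], [4], [5]].
Insert 3: appended to row 1. P = [[1, 2, 3], [4], [5]].

So P = [[1, 2, 3], [4], [5]], Q = [[1, 4, 5], [2], [3]].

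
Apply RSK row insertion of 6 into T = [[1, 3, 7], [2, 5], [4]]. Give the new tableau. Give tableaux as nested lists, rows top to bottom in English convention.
[[1, 3, 6], [2, 5, 7], [4]]

In row 1, 6 replaces 7 (the leftmost entry greater than 6); 7 is bumped to row 2. 7 is appended to row 2. The new tableau is [[1, 3, 6], [2, 5, 7], [4]].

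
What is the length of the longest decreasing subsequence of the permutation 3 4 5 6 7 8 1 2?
2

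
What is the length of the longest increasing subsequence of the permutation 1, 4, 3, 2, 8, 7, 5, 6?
4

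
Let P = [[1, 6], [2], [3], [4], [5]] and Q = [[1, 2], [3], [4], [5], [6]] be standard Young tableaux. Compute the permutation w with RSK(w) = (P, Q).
5 6 4 3 2 1

Reverse the RSK construction: for i from n down to 1, find the cell of Q containing i, remove the entry at that cell from P, and reverse-bump it up through P; the value ejected from row 1 is w(i).

Step i=6: Q has 6 at row 5, column 1; remove 5 from row 5 of P and reverse-bump: 5 enters row 4 and ejects 4; 4 enters row 3 and ejects 3; 3 enters row 2 and ejects 2; 2 enters row 1 and ejects 1. So w(6) = 1. P is now [[2, 6], [3], [4], [5]].
Step i=5: Q has 5 at row 4, column 1; remove 5 from row 4 of P and reverse-bump: 5 enters row 3 and ejects 4; 4 enters row 2 and ejects 3; 3 enters row 1 and ejects 2. So w(5) = 2. P is now [[3, 6], [4], [5]].
Step i=4: Q has 4 at row 3, column 1; remove 5 from row 3 of P and reverse-bump: 5 enters row 2 and ejects 4; 4 enters row 1 and ejects 3. So w(4) = 3. P is now [[4, 6], [5]].
Step i=3: Q has 3 at row 2, column 1; remove 5 from row 2 of P and reverse-bump: 5 enters row 1 and ejects 4. So w(3) = 4. P is now [[5, 6]].
Step i=2: Q has 2 at row 1, column 2; remove that cell from P, ejecting 6. So w(2) = 6. P is now [[5]].
Step i=1: Q has 1 at row 1, column 1; remove that cell from P, ejecting 5. So w(1) = 5. P is now [].

So w = 5 6 4 3 2 1.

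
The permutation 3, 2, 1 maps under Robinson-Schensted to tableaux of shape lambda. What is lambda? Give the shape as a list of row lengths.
RSK row insertion gives P = [[1], [2], [3]], which has shape [1, 1, 1].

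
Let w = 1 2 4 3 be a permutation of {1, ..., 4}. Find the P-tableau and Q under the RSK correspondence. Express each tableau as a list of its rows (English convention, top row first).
P = [[1, 2, 3], [4]], Q = [[1, 2, 3], [4]]

Insert each entry of the permutation into P by Schensted row insertion, recording in Q the position of each new cell.

Insert 1: appended to row 1. P = [[1]], Q = [[1]].
Insert 2: appended to row 1. P = [[1, 2]], Q = [[1, 2]].
Insert 4: appended to row 1. P = [[1, 2, 4]], Q = [[1, 2, 3]].
Insert 3: 3 bumps 4 from row 1; 4 starts row 2. P = [[1, 2, 3], [4]], Q = [[1, 2, 3], [4]].

So P = [[1, 2, 3], [4]], Q = [[1, 2, 3], [4]].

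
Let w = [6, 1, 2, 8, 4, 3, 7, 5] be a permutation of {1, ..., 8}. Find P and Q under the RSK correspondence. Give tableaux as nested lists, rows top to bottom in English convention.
Insert each entry of the permutation into P by Schensted row insertion, recording in Q the position of each new cell.

Insert 6: appended to row 1. P = [[6]].
Insert 1: 1 bumps 6 from row 1; 6 starts row 2. P = [[1], [6]].
Insert 2: appended to row 1. P = [[1, 2], [6]].
Insert 8: appended to row 1. P = [[1, 2, 8], [6]].
Insert 4: 4 bumps 8 from row 1; 8 appends to row 2. P = [[1, 2, 4], [6, 8]].
Insert 3: 3 bumps 4 from row 1; 4 bumps 6 from row 2; 6 starts row 3. P = [[1, 2, 3], [4, 8], [6]].
Insert 7: appended to row 1. P = [[1, 2, 3, 7], [4, 8], [6]].
Insert 5: 5 bumps 7 from row 1; 7 bumps 8 from row 2; 8 appends to row 3. P = [[1, 2, 3, 5], [4, 7], [6, 8]].

So P = [[1, 2, 3, 5], [4, 7], [6, 8]], Q = [[1, 3, 4, 7], [2, 5], [6, 8]].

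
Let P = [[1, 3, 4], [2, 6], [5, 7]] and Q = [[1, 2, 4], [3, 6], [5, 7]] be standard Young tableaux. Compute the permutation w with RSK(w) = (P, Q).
2 5 3 7 1 6 4

Reverse RSK: for i = n, n-1, ..., 1, locate i in Q, remove the corresponding corner cell from P, and reverse-bump its entry up through P; the value ejected from row 1 is w(i).

So w = 2 5 3 7 1 6 4.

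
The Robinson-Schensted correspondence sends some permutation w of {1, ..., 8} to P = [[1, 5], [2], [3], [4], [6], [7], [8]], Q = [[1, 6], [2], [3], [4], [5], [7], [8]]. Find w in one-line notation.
8 7 6 4 3 5 2 1

Reverse the RSK construction: for i from n down to 1, find the cell of Q containing i, remove the entry at that cell from P, and reverse-bump it up through P; the value ejected from row 1 is w(i).

Step i=8: Q has 8 at row 7, column 1; remove 8 from row 7 of P and reverse-bump: 8 enters row 6 and ejects 7; 7 enters row 5 and ejects 6; 6 enters row 4 and ejects 4; 4 enters row 3 and ejects 3; 3 enters row 2 and ejects 2; 2 enters row 1 and ejects 1. So w(8) = 1. P is now [[2, 5], [3], [4], [6], [7], [8]].
Step i=7: Q has 7 at row 6, column 1; remove 8 from row 6 of P and reverse-bump: 8 enters row 5 and ejects 7; 7 enters row 4 and ejects 6; 6 enters row 3 and ejects 4; 4 enters row 2 and ejects 3; 3 enters row 1 and ejects 2. So w(7) = 2. P is now [[3, 5], [4], [6], [7], [8]].
Step i=6: Q has 6 at row 1, column 2; remove that cell from P, ejecting 5. So w(6) = 5. P is now [[3], [4], [6], [7], [8]].
Step i=5: Q has 5 at row 5, column 1; remove 8 from row 5 of P and reverse-bump: 8 enters row 4 and ejects 7; 7 enters row 3 and ejects 6; 6 enters row 2 and ejects 4; 4 enters row 1 and ejects 3. So w(5) = 3. P is now [[4], [6], [7], [8]].
Step i=4: Q has 4 at row 4, column 1; remove 8 from row 4 of P and reverse-bump: 8 enters row 3 and ejects 7; 7 enters row 2 and ejects 6; 6 enters row 1 and ejects 4. So w(4) = 4. P is now [[6], [7], [8]].
Step i=3: Q has 3 at row 3, column 1; remove 8 from row 3 of P and reverse-bump: 8 enters row 2 and ejects 7; 7 enters row 1 and ejects 6. So w(3) = 6. P is now [[7], [8]].
Step i=2: Q has 2 at row 2, column 1; remove 8 from row 2 of P and reverse-bump: 8 enters row 1 and ejects 7. So w(2) = 7. P is now [[8]].
Step i=1: Q has 1 at row 1, column 1; remove that cell from P, ejecting 8. So w(1) = 8. P is now [].

So w = 8 7 6 4 3 5 2 1.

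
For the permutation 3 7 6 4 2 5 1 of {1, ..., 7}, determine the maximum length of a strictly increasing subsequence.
3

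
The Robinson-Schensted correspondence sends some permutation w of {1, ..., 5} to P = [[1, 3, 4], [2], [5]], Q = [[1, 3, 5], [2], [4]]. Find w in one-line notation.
Reverse the RSK construction: for i from n down to 1, find the cell of Q containing i, remove the entry at that cell from P, and reverse-bump it up through P; the value ejected from row 1 is w(i).

Step i=5: Q has 5 at row 1, column 3; remove that cell from P, ejecting 4. So w(5) = 4. P is now [[1, 3], [2], [5]].
Step i=4: Q has 4 at row 3, column 1; remove 5 from row 3 of P and reverse-bump: 5 enters row 2 and ejects 2; 2 enters row 1 and ejects 1. So w(4) = 1. P is now [[2, 3], [5]].
Step i=3: Q has 3 at row 1, column 2; remove that cell from P, ejecting 3. So w(3) = 3. P is now [[2], [5]].
Step i=2: Q has 2 at row 2, column 1; remove 5 from row 2 of P and reverse-bump: 5 enters row 1 and ejects 2. So w(2) = 2. P is now [[5]].
Step i=1: Q has 1 at row 1, column 1; remove that cell from P, ejecting 5. So w(1) = 5. P is now [].

So w = 5 2 3 1 4.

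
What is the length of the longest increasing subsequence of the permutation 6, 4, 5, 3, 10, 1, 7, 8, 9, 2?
5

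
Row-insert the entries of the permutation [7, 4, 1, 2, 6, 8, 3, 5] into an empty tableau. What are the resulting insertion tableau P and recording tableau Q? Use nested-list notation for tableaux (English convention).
Insert each entry of the permutation into P by Schensted row insertion, recording in Q the position of each new cell.

Insert 7: appended to row 1. P = [[7]].
Insert 4: 4 bumps 7 from row 1; 7 starts row 2. P = [[4], [7]].
Insert 1: 1 bumps 4 from row 1; 4 bumps 7 from row 2; 7 starts row 3. P = [[1], [4], [7]].
Insert 2: appended to row 1. P = [[1, 2], [4], [7]].
Insert 6: appended to row 1. P = [[1, 2, 6], [4], [7]].
Insert 8: appended to row 1. P = [[1, 2, 6, 8], [4], [7]].
Insert 3: 3 bumps 6 from row 1; 6 appends to row 2. P = [[1, 2, 3, 8], [4, 6], [7]].
Insert 5: 5 bumps 8 from row 1; 8 appends to row 2. P = [[1, 2, 3, 5], [4, 6, 8], [7]].

So P = [[1, 2, 3, 5], [4, 6, 8], [7]], Q = [[1, 4, 5, 6], [2, 7, 8], [3]].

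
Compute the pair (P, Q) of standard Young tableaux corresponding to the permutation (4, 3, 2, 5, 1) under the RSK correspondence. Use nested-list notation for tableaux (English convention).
Insert each entry of the permutation into P by Schensted row insertion, recording in Q the position of each new cell.

After inserting 4: P = [[4]].
After inserting 3: P = [[3], [4]].
After inserting 2: P = [[2], [3], [4]].
After inserting 5: P = [[2, 5], [3], [4]].
After inserting 1: P = [[1, 5], [2], [3], [4]].

So P = [[1, 5], [2], [3], [4]], Q = [[1, 4], [2], [3], [5]].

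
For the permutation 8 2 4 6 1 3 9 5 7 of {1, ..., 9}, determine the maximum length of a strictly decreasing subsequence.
3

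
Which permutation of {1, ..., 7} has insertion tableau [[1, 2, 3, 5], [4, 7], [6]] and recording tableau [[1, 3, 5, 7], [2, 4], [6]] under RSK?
Reverse the RSK construction: for i from n down to 1, find the cell of Q containing i, remove the entry at that cell from P, and reverse-bump it up through P; the value ejected from row 1 is w(i).

Step i=7: Q has 7 at row 1, column 4; remove that cell from P, ejecting 5. So w(7) = 5. P is now [[1, 2, 3], [4, 7], [6]].
Step i=6: Q has 6 at row 3, column 1; remove 6 from row 3 of P and reverse-bump: 6 enters row 2 and ejects 4; 4 enters row 1 and ejects 3. So w(6) = 3. P is now [[1, 2, 4], [6, 7]].
Step i=5: Q has 5 at row 1, column 3; remove that cell from P, ejecting 4. So w(5) = 4. P is now [[1, 2], [6, 7]].
Step i=4: Q has 4 at row 2, column 2; remove 7 from row 2 of P and reverse-bump: 7 enters row 1 and ejects 2. So w(4) = 2. P is now [[1, 7], [6]].
Step i=3: Q has 3 at row 1, column 2; remove that cell from P, ejecting 7. So w(3) = 7. P is now [[1], [6]].
Step i=2: Q has 2 at row 2, column 1; remove 6 from row 2 of P and reverse-bump: 6 enters row 1 and ejects 1. So w(2) = 1. P is now [[6]].
Step i=1: Q has 1 at row 1, column 1; remove that cell from P, ejecting 6. So w(1) = 6. P is now [].

So w = 6 1 7 2 4 3 5.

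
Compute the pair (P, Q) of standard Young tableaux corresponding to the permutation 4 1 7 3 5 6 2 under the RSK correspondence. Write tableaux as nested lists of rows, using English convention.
Insert each entry of the permutation into P by Schensted row insertion, recording in Q the position of each new cell.

Insert 4: appended to row 1. P = [[4]].
Insert 1: 1 bumps 4 from row 1; 4 starts row 2. P = [[1], [4]].
Insert 7: appended to row 1. P = [[1, 7], [4]].
Insert 3: 3 bumps 7 from row 1; 7 appends to row 2. P = [[1, 3], [4, 7]].
Insert 5: appended to row 1. P = [[1, 3, 5], [4, 7]].
Insert 6: appended to row 1. P = [[1, 3, 5, 6], [4, 7]].
Insert 2: 2 bumps 3 from row 1; 3 bumps 4 from row 2; 4 starts row 3. P = [[1, 2, 5, 6], [3, 7], [4]].

So P = [[1, 2, 5, 6], [3, 7], [4]], Q = [[1, 3, 5, 6], [2, 4], [7]].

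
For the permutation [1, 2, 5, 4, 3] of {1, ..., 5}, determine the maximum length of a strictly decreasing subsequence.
3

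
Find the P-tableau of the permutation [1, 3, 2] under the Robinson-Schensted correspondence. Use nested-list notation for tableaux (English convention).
Insert 1: appended to row 1. P = [[1]].
Insert 3: appended to row 1. P = [[1, 3]].
Insert 2: 2 bumps 3 from row 1; 3 starts row 2. P = [[1, 2], [3]].

So P = [[1, 2], [3]].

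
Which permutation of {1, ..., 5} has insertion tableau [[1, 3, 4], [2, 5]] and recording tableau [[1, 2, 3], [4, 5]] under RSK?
Reverse the RSK construction: for i from n down to 1, find the cell of Q containing i, remove the entry at that cell from P, and reverse-bump it up through P; the value ejected from row 1 is w(i).

Step i=5: Q has 5 at row 2, column 2; remove 5 from row 2 of P and reverse-bump: 5 enters row 1 and ejects 4. So w(5) = 4. P is now [[1, 3, 5], [2]].
Step i=4: Q has 4 at row 2, column 1; remove 2 from row 2 of P and reverse-bump: 2 enters row 1 and ejects 1. So w(4) = 1. P is now [[2, 3, 5]].
Step i=3: Q has 3 at row 1, column 3; remove that cell from P, ejecting 5. So w(3) = 5. P is now [[2, 3]].
Step i=2: Q has 2 at row 1, column 2; remove that cell from P, ejecting 3. So w(2) = 3. P is now [[2]].
Step i=1: Q has 1 at row 1, column 1; remove that cell from P, ejecting 2. So w(1) = 2. P is now [].

So w = 2 3 5 1 4.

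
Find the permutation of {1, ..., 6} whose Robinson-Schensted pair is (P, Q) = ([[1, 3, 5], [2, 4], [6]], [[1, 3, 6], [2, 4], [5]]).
2 1 6 4 3 5

Reverse the RSK construction: for i from n down to 1, find the cell of Q containing i, remove the entry at that cell from P, and reverse-bump it up through P; the value ejected from row 1 is w(i).

Step i=6: Q has 6 at row 1, column 3; remove that cell from P, ejecting 5. So w(6) = 5. P is now [[1, 3], [2, 4], [6]].
Step i=5: Q has 5 at row 3, column 1; remove 6 from row 3 of P and reverse-bump: 6 enters row 2 and ejects 4; 4 enters row 1 and ejects 3. So w(5) = 3. P is now [[1, 4], [2, 6]].
Step i=4: Q has 4 at row 2, column 2; remove 6 from row 2 of P and reverse-bump: 6 enters row 1 and ejects 4. So w(4) = 4. P is now [[1, 6], [2]].
Step i=3: Q has 3 at row 1, column 2; remove that cell from P, ejecting 6. So w(3) = 6. P is now [[1], [2]].
Step i=2: Q has 2 at row 2, column 1; remove 2 from row 2 of P and reverse-bump: 2 enters row 1 and ejects 1. So w(2) = 1. P is now [[2]].
Step i=1: Q has 1 at row 1, column 1; remove that cell from P, ejecting 2. So w(1) = 2. P is now [].

So w = 2 1 6 4 3 5.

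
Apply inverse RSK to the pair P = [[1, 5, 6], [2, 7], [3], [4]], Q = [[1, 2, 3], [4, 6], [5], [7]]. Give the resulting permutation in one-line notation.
4 5 7 3 2 6 1

Reverse the RSK construction: for i from n down to 1, find the cell of Q containing i, remove the entry at that cell from P, and reverse-bump it up through P; the value ejected from row 1 is w(i).

Step i=7: Q has 7 at row 4, column 1; remove 4 from row 4 of P and reverse-bump: 4 enters row 3 and ejects 3; 3 enters row 2 and ejects 2; 2 enters row 1 and ejects 1. So w(7) = 1. P is now [[2, 5, 6], [3, 7], [4]].
Step i=6: Q has 6 at row 2, column 2; remove 7 from row 2 of P and reverse-bump: 7 enters row 1 and ejects 6. So w(6) = 6. P is now [[2, 5, 7], [3], [4]].
Step i=5: Q has 5 at row 3, column 1; remove 4 from row 3 of P and reverse-bump: 4 enters row 2 and ejects 3; 3 enters row 1 and ejects 2. So w(5) = 2. P is now [[3, 5, 7], [4]].
Step i=4: Q has 4 at row 2, column 1; remove 4 from row 2 of P and reverse-bump: 4 enters row 1 and ejects 3. So w(4) = 3. P is now [[4, 5, 7]].
Step i=3: Q has 3 at row 1, column 3; remove that cell from P, ejecting 7. So w(3) = 7. P is now [[4, 5]].
Step i=2: Q has 2 at row 1, column 2; remove that cell from P, ejecting 5. So w(2) = 5. P is now [[4]].
Step i=1: Q has 1 at row 1, column 1; remove that cell from P, ejecting 4. So w(1) = 4. P is now [].

So w = 4 5 7 3 2 6 1.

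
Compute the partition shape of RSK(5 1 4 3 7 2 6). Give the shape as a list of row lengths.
[3, 2, 1, 1]

Row-insert each entry into an empty tableau.

After inserting 5: P = [[5]].
After inserting 1: P = [[1], [5]].
After inserting 4: P = [[1, 4], [5]].
After inserting 3: P = [[1, 3], [4], [5]].
After inserting 7: P = [[1, 3, 7], [4], [5]].
After inserting 2: P = [[1, 2, 7], [3], [4], [5]].
After inserting 6: P = [[1, 2, 6], [3, 7], [4], [5]].

The final insertion tableau P = [[1, 2, 6], [3, 7], [4], [5]] has shape [3, 2, 1, 1].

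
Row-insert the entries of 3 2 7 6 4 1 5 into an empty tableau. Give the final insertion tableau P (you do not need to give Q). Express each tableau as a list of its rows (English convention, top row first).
Insert 3: appended to row 1. P = [[3]].
Insert 2: 2 bumps 3 from row 1; 3 starts row 2. P = [[2], [3]].
Insert 7: appended to row 1. P = [[2, 7], [3]].
Insert 6: 6 bumps 7 from row 1; 7 appends to row 2. P = [[2, 6], [3, 7]].
Insert 4: 4 bumps 6 from row 1; 6 bumps 7 from row 2; 7 starts row 3. P = [[2, 4], [3, 6], [7]].
Insert 1: 1 bumps 2 from row 1; 2 bumps 3 from row 2; 3 bumps 7 from row 3; 7 starts row 4. P = [[1, 4], [2, 6], [3], [7]].
Insert 5: appended to row 1. P = [[1, 4, 5], [2, 6], [3], [7]].

So P = [[1, 4, 5], [2, 6], [3], [7]].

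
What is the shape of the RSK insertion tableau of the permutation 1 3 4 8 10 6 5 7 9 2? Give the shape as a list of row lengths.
[6, 2, 1, 1]

Row-insert each entry into an empty tableau.

After inserting 1: P = [[1]].
After inserting 3: P = [[1, 3]].
After inserting 4: P = [[1, 3, 4]].
After inserting 8: P = [[1, 3, 4, 8]].
After inserting 10: P = [[1, 3, 4, 8, 10]].
After inserting 6: P = [[1, 3, 4, 6, 10], [8]].
After inserting 5: P = [[1, 3, 4, 5, 10], [6], [8]].
After inserting 7: P = [[1, 3, 4, 5, 7], [6, 10], [8]].
After inserting 9: P = [[1, 3, 4, 5, 7, 9], [6, 10], [8]].
After inserting 2: P = [[1, 2, 4, 5, 7, 9], [3, 10], [6], [8]].

The final insertion tableau P = [[1, 2, 4, 5, 7, 9], [3, 10], [6], [8]] has shape [6, 2, 1, 1].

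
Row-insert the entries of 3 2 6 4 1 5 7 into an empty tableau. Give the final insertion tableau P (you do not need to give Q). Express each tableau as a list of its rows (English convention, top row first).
Insert 3: appended to row 1. P = [[3]].
Insert 2: 2 bumps 3 from row 1; 3 starts row 2. P = [[2], [3]].
Insert 6: appended to row 1. P = [[2, 6], [3]].
Insert 4: 4 bumps 6 from row 1; 6 appends to row 2. P = [[2, 4], [3, 6]].
Insert 1: 1 bumps 2 from row 1; 2 bumps 3 from row 2; 3 starts row 3. P = [[1, 4], [2, 6], [3]].
Insert 5: appended to row 1. P = [[1, 4, 5], [2, 6], [3]].
Insert 7: appended to row 1. P = [[1, 4, 5, 7], [2, 6], [3]].

So P = [[1, 4, 5, 7], [2, 6], [3]].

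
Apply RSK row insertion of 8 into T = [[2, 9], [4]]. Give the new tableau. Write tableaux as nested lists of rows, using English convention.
[[2, 8], [4, 9]]

In row 1, 8 replaces 9 (the leftmost entry greater than 8); 9 is bumped to row 2. 9 is appended to row 2. The new tableau is [[2, 8], [4, 9]].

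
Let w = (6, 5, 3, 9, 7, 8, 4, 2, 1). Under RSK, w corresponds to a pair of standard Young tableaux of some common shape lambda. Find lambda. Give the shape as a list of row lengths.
[3, 2, 2, 1, 1]

Row-insert each entry into an empty tableau.

After inserting 6: P = [[6]].
After inserting 5: P = [[5], [6]].
After inserting 3: P = [[3], [5], [6]].
After inserting 9: P = [[3, 9], [5], [6]].
After inserting 7: P = [[3, 7], [5, 9], [6]].
After inserting 8: P = [[3, 7, 8], [5, 9], [6]].
After inserting 4: P = [[3, 4, 8], [5, 7], [6, 9]].
After inserting 2: P = [[2, 4, 8], [3, 7], [5, 9], [6]].
After inserting 1: P = [[1, 4, 8], [2, 7], [3, 9], [5], [6]].

The final insertion tableau P = [[1, 4, 8], [2, 7], [3, 9], [5], [6]] has shape [3, 2, 2, 1, 1].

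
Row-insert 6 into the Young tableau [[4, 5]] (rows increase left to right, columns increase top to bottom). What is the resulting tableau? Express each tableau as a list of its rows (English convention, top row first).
[[4, 5, 6]]

6 is larger than every entry of row 1, so it is appended to row 1. The new tableau is [[4, 5, 6]].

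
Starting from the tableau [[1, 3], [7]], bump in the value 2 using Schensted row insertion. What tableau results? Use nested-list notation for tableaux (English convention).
In row 1, 2 replaces 3 (the leftmost entry greater than 2); 3 is bumped to row 2. In row 2, 3 replaces 7 (the leftmost entry greater than 3); 7 is bumped to row 3. 7 starts a new row 3. The new tableau is [[1, 2], [3], [7]].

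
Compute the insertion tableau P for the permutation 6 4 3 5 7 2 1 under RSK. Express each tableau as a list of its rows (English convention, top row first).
P = [[1, 5, 7], [2], [3], [4], [6]]

Insert 6: appended to row 1. P = [[6]].
Insert 4: 4 bumps 6 from row 1; 6 starts row 2. P = [[4], [6]].
Insert 3: 3 bumps 4 from row 1; 4 bumps 6 from row 2; 6 starts row 3. P = [[3], [4], [6]].
Insert 5: appended to row 1. P = [[3, 5], [4], [6]].
Insert 7: appended to row 1. P = [[3, 5, 7], [4], [6]].
Insert 2: 2 bumps 3 from row 1; 3 bumps 4 from row 2; 4 bumps 6 from row 3; 6 starts row 4. P = [[2, 5, 7], [3], [4], [6]].
Insert 1: 1 bumps 2 from row 1; 2 bumps 3 from row 2; 3 bumps 4 from row 3; 4 bumps 6 from row 4; 6 starts row 5. P = [[1, 5, 7], [2], [3], [4], [6]].

So P = [[1, 5, 7], [2], [3], [4], [6]].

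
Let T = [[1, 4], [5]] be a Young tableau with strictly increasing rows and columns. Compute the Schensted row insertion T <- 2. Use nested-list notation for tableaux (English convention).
In row 1, 2 replaces 4 (the leftmost entry greater than 2); 4 is bumped to row 2. In row 2, 4 replaces 5 (the leftmost entry greater than 4); 5 is bumped to row 3. 5 starts a new row 3. The new tableau is [[1, 2], [4], [5]].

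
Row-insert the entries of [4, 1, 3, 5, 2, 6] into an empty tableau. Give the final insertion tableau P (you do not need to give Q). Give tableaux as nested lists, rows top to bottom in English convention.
P = [[1, 2, 5, 6], [3], [4]]

After inserting 4: P = [[4]].
After inserting 1: P = [[1], [4]].
After inserting 3: P = [[1, 3], [4]].
After inserting 5: P = [[1, 3, 5], [4]].
After inserting 2: P = [[1, 2, 5], [3], [4]].
After inserting 6: P = [[1, 2, 5, 6], [3], [4]].

So P = [[1, 2, 5, 6], [3], [4]].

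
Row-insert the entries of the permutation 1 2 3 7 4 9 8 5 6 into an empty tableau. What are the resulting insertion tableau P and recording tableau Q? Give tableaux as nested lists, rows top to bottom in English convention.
Insert each entry of the permutation into P by Schensted row insertion, recording in Q the position of each new cell.

Insert 1: appended to row 1. P = [[1]].
Insert 2: appended to row 1. P = [[1, 2]].
Insert 3: appended to row 1. P = [[1, 2, 3]].
Insert 7: appended to row 1. P = [[1, 2, 3, 7]].
Insert 4: 4 bumps 7 from row 1; 7 starts row 2. P = [[1, 2, 3, 4], [7]].
Insert 9: appended to row 1. P = [[1, 2, 3, 4, 9], [7]].
Insert 8: 8 bumps 9 from row 1; 9 appends to row 2. P = [[1, 2, 3, 4, 8], [7, 9]].
Insert 5: 5 bumps 8 from row 1; 8 bumps 9 from row 2; 9 starts row 3. P = [[1, 2, 3, 4, 5], [7, 8], [9]].
Insert 6: appended to row 1. P = [[1, 2, 3, 4, 5, 6], [7, 8], [9]].

So P = [[1, 2, 3, 4, 5, 6], [7, 8], [9]], Q = [[1, 2, 3, 4, 6, 9], [5, 7], [8]].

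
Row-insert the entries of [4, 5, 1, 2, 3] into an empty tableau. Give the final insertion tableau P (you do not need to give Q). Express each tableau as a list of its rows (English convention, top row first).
Insert 4: appended to row 1. P = [[4]].
Insert 5: appended to row 1. P = [[4, 5]].
Insert 1: 1 bumps 4 from row 1; 4 starts row 2. P = [[1, 5], [4]].
Insert 2: 2 bumps 5 from row 1; 5 appends to row 2. P = [[1, 2], [4, 5]].
Insert 3: appended to row 1. P = [[1, 2, 3], [4, 5]].

So P = [[1, 2, 3], [4, 5]].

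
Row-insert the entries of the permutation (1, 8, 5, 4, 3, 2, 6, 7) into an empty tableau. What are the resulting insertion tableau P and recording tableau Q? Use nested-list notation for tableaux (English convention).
Insert each entry of the permutation into P by Schensted row insertion, recording in Q the position of each new cell.

Insert 1: appended to row 1. P = [[1]].
Insert 8: appended to row 1. P = [[1, 8]].
Insert 5: 5 bumps 8 from row 1; 8 starts row 2. P = [[1, 5], [8]].
Insert 4: 4 bumps 5 from row 1; 5 bumps 8 from row 2; 8 starts row 3. P = [[1, 4], [5], [8]].
Insert 3: 3 bumps 4 from row 1; 4 bumps 5 from row 2; 5 bumps 8 from row 3; 8 starts row 4. P = [[1, 3], [4], [5], [8]].
Insert 2: 2 bumps 3 from row 1; 3 bumps 4 from row 2; 4 bumps 5 from row 3; 5 bumps 8 from row 4; 8 starts row 5. P = [[1, 2], [3], [4], [5], [8]].
Insert 6: appended to row 1. P = [[1, 2, 6], [3], [4], [5], [8]].
Insert 7: appended to row 1. P = [[1, 2, 6, 7], [3], [4], [5], [8]].

So P = [[1, 2, 6, 7], [3], [4], [5], [8]], Q = [[1, 2, 7, 8], [3], [4], [5], [6]].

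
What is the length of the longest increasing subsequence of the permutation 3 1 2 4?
3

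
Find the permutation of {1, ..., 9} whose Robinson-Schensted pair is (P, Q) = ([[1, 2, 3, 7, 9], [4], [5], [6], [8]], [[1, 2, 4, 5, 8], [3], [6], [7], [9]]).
1 8 2 6 7 5 4 9 3

Reverse RSK: for i = n, n-1, ..., 1, locate i in Q, remove the corresponding corner cell from P, and reverse-bump its entry up through P; the value ejected from row 1 is w(i).

So w = 1 8 2 6 7 5 4 9 3.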